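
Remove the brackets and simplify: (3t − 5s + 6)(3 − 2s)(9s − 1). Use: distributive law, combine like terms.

(3t − 5s + 6)(3 − 2s)(9s − 1)
= (9t − 6st − 15s + 10s^2 + 18 − 12s)(9s − 1)    [distributive law]
= (9t − 6st − 27s + 10s^2 + 18)(9s − 1)    [combine like terms]
= 81st − 9t − 54s^2t + 6st − 243s^2 + 27s + 90s^3 − 10s^2 + 162s − 18    [distributive law]
= 87st − 9t − 54s^2t − 253s^2 + 189s + 90s^3 − 18    [combine like terms]

87st − 9t − 54s^2t − 253s^2 + 189s + 90s^3 − 18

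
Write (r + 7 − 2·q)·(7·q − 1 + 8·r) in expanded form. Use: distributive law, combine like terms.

(r + 7 − 2·q)·(7·q − 1 + 8·r)
= 7·q·r − r + 8·r² + 49·q − 7 + 56·r − 14·q² + 2·q − 16·q·r    [distributive law]
= −9·q·r + 55·r + 8·r² + 51·q − 7 − 14·q²    [combine like terms]

−9·q·r + 55·r + 8·r² + 51·q − 7 − 14·q²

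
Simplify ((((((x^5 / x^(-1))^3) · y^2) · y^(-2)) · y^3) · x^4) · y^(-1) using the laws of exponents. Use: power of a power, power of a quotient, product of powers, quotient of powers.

x^22·y^2

((((((x^5 / x^(-1))^3) · y^2) · y^(-2)) · y^3) · x^4) · y^(-1)
= (((((((x^5)^3) / ((x^(-1))^3)) · y^2) · y^(-2)) · y^3) · x^4) · y^(-1)    [power of a quotient]
= (((((x^15 / ((x^(-1))^3)) · y^2) · y^(-2)) · y^3) · x^4) · y^(-1)    [power of a power]
= (((((x^15 / x^(-3)) · y^2) · y^(-2)) · y^3) · x^4) · y^(-1)    [power of a power]
= ((((x^18 · y^2) · y^(-2)) · y^3) · x^4) · y^(-1)    [quotient of powers]
= x^22·y^2    [product of powers]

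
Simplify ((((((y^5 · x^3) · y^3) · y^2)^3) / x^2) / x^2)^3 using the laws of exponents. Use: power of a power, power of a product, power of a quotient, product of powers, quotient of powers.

x^15y^90

((((((y^5 · x^3) · y^3) · y^2)^3) / x^2) / x^2)^3
= ((((((y^5 · x^3) · y^3) · y^2)^3) / x^2)^3) / ((x^2)^3)    [power of a quotient]
= ((((((y^5 · x^3) · y^3) · y^2)^3)^3) / ((x^2)^3)) / ((x^2)^3)    [power of a quotient]
= (((((y^5 · x^3) · y^3) · y^2)^9) / ((x^2)^3)) / ((x^2)^3)    [power of a power]
= (((((y^5 · x^3) · y^3)^9) · ((y^2)^9)) / ((x^2)^3)) / ((x^2)^3)    [power of a product]
= (((((y^5 · x^3)^9) · ((y^3)^9)) · ((y^2)^9)) / ((x^2)^3)) / ((x^2)^3)    [power of a product]
= ((((((y^5)^9) · ((x^3)^9)) · ((y^3)^9)) · ((y^2)^9)) / ((x^2)^3)) / ((x^2)^3)    [power of a product]
= ((((y^45 · ((x^3)^9)) · ((y^3)^9)) · ((y^2)^9)) / ((x^2)^3)) / ((x^2)^3)    [power of a power]
= ((((y^45 · x^27) · ((y^3)^9)) · ((y^2)^9)) / ((x^2)^3)) / ((x^2)^3)    [power of a power]
= ((((y^45 · x^27) · y^27) · ((y^2)^9)) / ((x^2)^3)) / ((x^2)^3)    [power of a power]
= ((((y^45 · x^27) · y^27) · y^18) / ((x^2)^3)) / ((x^2)^3)    [power of a power]
= ((((y^45 · x^27) · y^27) · y^18) / x^6) / ((x^2)^3)    [power of a power]
= ((((y^45 · x^27) · y^27) · y^18) / x^6) / x^6    [power of a power]
= x^15y^90    [quotient of powers; product of powers]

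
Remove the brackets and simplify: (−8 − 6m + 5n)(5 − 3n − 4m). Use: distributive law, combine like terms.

(−8 − 6m + 5n)(5 − 3n − 4m)
= −40 + 24n + 32m − 30m + 18mn + 24m² + 25n − 15n² − 20mn    [distributive law]
= −40 + 49n + 2m − 2mn + 24m² − 15n²    [combine like terms]

−40 + 49n + 2m − 2mn + 24m² − 15n²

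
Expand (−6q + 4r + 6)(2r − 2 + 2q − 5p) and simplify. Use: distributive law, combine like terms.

(−6q + 4r + 6)(2r − 2 + 2q − 5p)
= −12qr + 12q − 12q^2 + 30pq + 8r^2 − 8r + 8qr − 20pr + 12r − 12 + 12q − 30p    [distributive law]
= −4qr + 24q − 12q^2 + 30pq + 8r^2 + 4r − 20pr − 12 − 30p    [combine like terms]

−4qr + 24q − 12q^2 + 30pq + 8r^2 + 4r − 20pr − 12 − 30p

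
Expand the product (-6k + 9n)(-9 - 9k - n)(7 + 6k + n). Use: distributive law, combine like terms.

(-6k + 9n)(-9 - 9k - n)(7 + 6k + n)
= (54k + 54k^2 + 6kn - 81n - 81kn - 9n^2)(7 + 6k + n)    [distributive law]
= (54k + 54k^2 - 75kn - 81n - 9n^2)(7 + 6k + n)    [combine like terms]
= 378k + 324k^2 + 54kn + 378k^2 + 324k^3 + 54k^2n - 525kn - 450k^2n - 75kn^2 - 567n - 486kn - 81n^2 - 63n^2 - 54kn^2 - 9n^3    [distributive law]
= 378k + 702k^2 - 957kn + 324k^3 - 396k^2n - 129kn^2 - 567n - 144n^2 - 9n^3    [combine like terms]

378k + 702k^2 - 957kn + 324k^3 - 396k^2n - 129kn^2 - 567n - 144n^2 - 9n^3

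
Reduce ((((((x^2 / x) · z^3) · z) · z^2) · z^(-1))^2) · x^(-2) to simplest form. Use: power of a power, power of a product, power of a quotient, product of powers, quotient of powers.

z^10

((((((x^2 / x) · z^3) · z) · z^2) · z^(-1))^2) · x^(-2)
= ((((((x^2 / x) · z^3) · z) · z^2)^2) · ((z^(-1))^2)) · x^(-2)    [power of a product]
= ((((((x^2 / x) · z^3) · z)^2) · ((z^2)^2)) · ((z^(-1))^2)) · x^(-2)    [power of a product]
= ((((((x^2 / x) · z^3)^2) · (z^2)) · ((z^2)^2)) · ((z^(-1))^2)) · x^(-2)    [power of a product]
= ((((((x^2 / x)^2) · ((z^3)^2)) · (z^2)) · ((z^2)^2)) · ((z^(-1))^2)) · x^(-2)    [power of a product]
= (((((((x^2)^2) / (x^2)) · ((z^3)^2)) · (z^2)) · ((z^2)^2)) · ((z^(-1))^2)) · x^(-2)    [power of a quotient]
= (((((x^4 / (x^2)) · ((z^3)^2)) · (z^2)) · ((z^2)^2)) · ((z^(-1))^2)) · x^(-2)    [power of a power]
= ((((x^2 · ((z^3)^2)) · (z^2)) · ((z^2)^2)) · ((z^(-1))^2)) · x^(-2)    [quotient of powers]
= ((((x^2 · z^6) · (z^2)) · ((z^2)^2)) · ((z^(-1))^2)) · x^(-2)    [power of a power]
= ((((x^2 · z^6) · z^2) · z^4) · ((z^(-1))^2)) · x^(-2)    [power of a power]
= ((((x^2 · z^6) · z^2) · z^4) · z^(-2)) · x^(-2)    [power of a power]
= z^10    [product of powers]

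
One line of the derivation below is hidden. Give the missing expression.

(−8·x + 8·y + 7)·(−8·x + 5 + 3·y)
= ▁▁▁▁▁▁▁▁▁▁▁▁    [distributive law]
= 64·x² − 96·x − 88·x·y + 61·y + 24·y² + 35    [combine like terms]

By distributive law:

64·x² − 40·x − 24·x·y − 64·x·y + 40·y + 24·y² − 56·x + 35 + 21·y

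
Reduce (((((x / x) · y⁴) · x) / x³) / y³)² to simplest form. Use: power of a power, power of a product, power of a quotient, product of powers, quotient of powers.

(((((x / x) · y⁴) · x) / x³) / y³)²
= (((((x / x) · y⁴) · x) / x³)²) / ((y³)²)    [power of a quotient]
= (((((x / x) · y⁴) · x)²) / ((x³)²)) / ((y³)²)    [power of a quotient]
= (((((x / x) · y⁴)²) · (x²)) / ((x³)²)) / ((y³)²)    [power of a product]
= (((((x / x)²) · ((y⁴)²)) · (x²)) / ((x³)²)) / ((y³)²)    [power of a product]
= (((((x²) / (x²)) · ((y⁴)²)) · (x²)) / ((x³)²)) / ((y³)²)    [power of a quotient]
= (((x⁰ · ((y⁴)²)) · (x²)) / ((x³)²)) / ((y³)²)    [quotient of powers]
= (((x⁰ · y⁸) · (x²)) / ((x³)²)) / ((y³)²)    [power of a power]
= (((x⁰ · y⁸) · x²) / x⁶) / ((y³)²)    [power of a power]
= (((x⁰ · y⁸) · x²) / x⁶) / y⁶    [power of a power]
= x⁻⁴·y²    [quotient of powers; product of powers]

x⁻⁴·y²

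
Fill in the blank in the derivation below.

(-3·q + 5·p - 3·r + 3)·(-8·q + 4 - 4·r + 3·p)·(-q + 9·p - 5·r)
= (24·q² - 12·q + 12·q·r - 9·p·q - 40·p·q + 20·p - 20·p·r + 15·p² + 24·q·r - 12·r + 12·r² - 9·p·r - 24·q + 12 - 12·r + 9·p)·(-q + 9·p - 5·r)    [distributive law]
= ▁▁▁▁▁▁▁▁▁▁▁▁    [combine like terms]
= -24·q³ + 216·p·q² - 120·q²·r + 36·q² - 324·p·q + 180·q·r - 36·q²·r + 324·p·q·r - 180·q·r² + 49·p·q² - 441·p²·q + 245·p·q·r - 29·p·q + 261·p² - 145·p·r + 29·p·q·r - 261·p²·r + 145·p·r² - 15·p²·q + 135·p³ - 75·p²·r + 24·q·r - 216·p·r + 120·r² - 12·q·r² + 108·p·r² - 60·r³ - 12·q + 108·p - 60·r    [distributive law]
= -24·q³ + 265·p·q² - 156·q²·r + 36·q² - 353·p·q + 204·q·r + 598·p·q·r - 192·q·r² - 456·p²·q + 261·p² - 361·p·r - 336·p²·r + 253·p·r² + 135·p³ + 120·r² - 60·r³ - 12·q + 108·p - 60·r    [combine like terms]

By combine like terms:

(24·q² - 36·q + 36·q·r - 49·p·q + 29·p - 29·p·r + 15·p² - 24·r + 12·r² + 12)·(-q + 9·p - 5·r)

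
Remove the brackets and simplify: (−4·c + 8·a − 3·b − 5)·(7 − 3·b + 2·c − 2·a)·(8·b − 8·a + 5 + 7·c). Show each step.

(−4·c + 8·a − 3·b − 5)·(7 − 3·b + 2·c − 2·a)·(8·b − 8·a + 5 + 7·c)
= (−28·c + 12·b·c − 8·c^2 + 8·a·c + 56·a − 24·a·b + 16·a·c − 16·a^2 − 21·b + 9·b^2 − 6·b·c + 6·a·b − 35 + 15·b − 10·c + 10·a)·(8·b − 8·a + 5 + 7·c)    [distributive law]
= (−38·c + 6·b·c − 8·c^2 + 24·a·c + 66·a − 18·a·b − 16·a^2 − 6·b + 9·b^2 − 35)·(8·b − 8·a + 5 + 7·c)    [combine like terms]
= −304·b·c + 304·a·c − 190·c − 266·c^2 + 48·b^2·c − 48·a·b·c + 30·b·c + 42·b·c^2 − 64·b·c^2 + 64·a·c^2 − 40·c^2 − 56·c^3 + 192·a·b·c − 192·a^2·c + 120·a·c + 168·a·c^2 + 528·a·b − 528·a^2 + 330·a + 462·a·c − 144·a·b^2 + 144·a^2·b − 90·a·b − 126·a·b·c − 128·a^2·b + 128·a^3 − 80·a^2 − 112·a^2·c − 48·b^2 + 48·a·b − 30·b − 42·b·c + 72·b^3 − 72·a·b^2 + 45·b^2 + 63·b^2·c − 280·b + 280·a − 175 − 245·c    [distributive law]
= −316·b·c + 886·a·c − 435·c − 306·c^2 + 111·b^2·c + 18·a·b·c − 22·b·c^2 + 232·a·c^2 − 56·c^3 − 304·a^2·c + 486·a·b − 608·a^2 + 610·a − 216·a·b^2 + 16·a^2·b + 128·a^3 − 3·b^2 − 310·b + 72·b^3 − 175    [combine like terms]

−316·b·c + 886·a·c − 435·c − 306·c^2 + 111·b^2·c + 18·a·b·c − 22·b·c^2 + 232·a·c^2 − 56·c^3 − 304·a^2·c + 486·a·b − 608·a^2 + 610·a − 216·a·b^2 + 16·a^2·b + 128·a^3 − 3·b^2 − 310·b + 72·b^3 − 175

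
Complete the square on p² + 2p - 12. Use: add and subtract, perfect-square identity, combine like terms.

(p + 1)² - 13

p² + 2p - 12
= p² + 2p + 1 - 1 - 12    [add and subtract 1]
= (p + 1)² - 1 - 12    [perfect-square identity]
= (p + 1)² - 13    [combine constants]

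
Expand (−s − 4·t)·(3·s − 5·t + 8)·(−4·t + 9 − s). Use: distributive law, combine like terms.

19·s^2·t − 19·s^2 + 3·s^3 + 8·s·t^2 + s·t − 72·s − 80·t^3 + 308·t^2 − 288·t

(−s − 4·t)·(3·s − 5·t + 8)·(−4·t + 9 − s)
= (−3·s^2 + 5·s·t − 8·s − 12·s·t + 20·t^2 − 32·t)·(−4·t + 9 − s)    [distributive law]
= (−3·s^2 − 7·s·t − 8·s + 20·t^2 − 32·t)·(−4·t + 9 − s)    [combine like terms]
= 12·s^2·t − 27·s^2 + 3·s^3 + 28·s·t^2 − 63·s·t + 7·s^2·t + 32·s·t − 72·s + 8·s^2 − 80·t^3 + 180·t^2 − 20·s·t^2 + 128·t^2 − 288·t + 32·s·t    [distributive law]
= 19·s^2·t − 19·s^2 + 3·s^3 + 8·s·t^2 + s·t − 72·s − 80·t^3 + 308·t^2 − 288·t    [combine like terms]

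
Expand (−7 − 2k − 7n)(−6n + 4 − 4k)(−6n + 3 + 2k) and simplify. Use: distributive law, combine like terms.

(−7 − 2k − 7n)(−6n + 4 − 4k)(−6n + 3 + 2k)
= (42n − 28 + 28k + 12kn − 8k + 8k^2 + 42n^2 − 28n + 28kn)(−6n + 3 + 2k)    [distributive law]
= (14n − 28 + 20k + 40kn + 8k^2 + 42n^2)(−6n + 3 + 2k)    [combine like terms]
= −84n^2 + 42n + 28kn + 168n − 84 − 56k − 120kn + 60k + 40k^2 − 240kn^2 + 120kn + 80k^2n − 48k^2n + 24k^2 + 16k^3 − 252n^3 + 126n^2 + 84kn^2    [distributive law]
= 42n^2 + 210n + 28kn − 84 + 4k + 64k^2 − 156kn^2 + 32k^2n + 16k^3 − 252n^3    [combine like terms]

42n^2 + 210n + 28kn − 84 + 4k + 64k^2 − 156kn^2 + 32k^2n + 16k^3 − 252n^3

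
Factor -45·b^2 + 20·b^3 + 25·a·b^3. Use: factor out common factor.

5·b^2(-9 + 4·b + 5·a·b)

-45·b^2 + 20·b^3 + 25·a·b^3
= 5(-9·b^2 + 4·b^3 + 5·a·b^3)    [factor out 5]
= 5·b^2(-9 + 4·b + 5·a·b)    [factor out b^2]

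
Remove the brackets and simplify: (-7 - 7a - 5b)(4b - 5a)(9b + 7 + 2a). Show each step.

(-7 - 7a - 5b)(4b - 5a)(9b + 7 + 2a)
= (-28b + 35a - 28ab + 35a^2 - 20b^2 + 25ab)(9b + 7 + 2a)    [distributive law]
= (-28b + 35a - 3ab + 35a^2 - 20b^2)(9b + 7 + 2a)    [combine like terms]
= -252b^2 - 196b - 56ab + 315ab + 245a + 70a^2 - 27ab^2 - 21ab - 6a^2b + 315a^2b + 245a^2 + 70a^3 - 180b^3 - 140b^2 - 40ab^2    [distributive law]
= -392b^2 - 196b + 238ab + 245a + 315a^2 - 67ab^2 + 309a^2b + 70a^3 - 180b^3    [combine like terms]

-392b^2 - 196b + 238ab + 245a + 315a^2 - 67ab^2 + 309a^2b + 70a^3 - 180b^3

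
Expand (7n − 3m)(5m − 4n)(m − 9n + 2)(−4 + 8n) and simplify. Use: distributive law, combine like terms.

−968m^2n + 1456m^2n^2 + 2556mn^2 − 3608mn^3 − 376mn − 1456n^3 + 2016n^4 + 224n^2 + 60m^3 − 120m^3n + 120m^2

(7n − 3m)(5m − 4n)(m − 9n + 2)(−4 + 8n)
= (35mn − 28n^2 − 15m^2 + 12mn)(m − 9n + 2)(−4 + 8n)    [distributive law]
= (47mn − 28n^2 − 15m^2)(m − 9n + 2)(−4 + 8n)    [combine like terms]
= (47m^2n − 423mn^2 + 94mn − 28mn^2 + 252n^3 − 56n^2 − 15m^3 + 135m^2n − 30m^2)(−4 + 8n)    [distributive law]
= (182m^2n − 451mn^2 + 94mn + 252n^3 − 56n^2 − 15m^3 − 30m^2)(−4 + 8n)    [combine like terms]
= −728m^2n + 1456m^2n^2 + 1804mn^2 − 3608mn^3 − 376mn + 752mn^2 − 1008n^3 + 2016n^4 + 224n^2 − 448n^3 + 60m^3 − 120m^3n + 120m^2 − 240m^2n    [distributive law]
= −968m^2n + 1456m^2n^2 + 2556mn^2 − 3608mn^3 − 376mn − 1456n^3 + 2016n^4 + 224n^2 + 60m^3 − 120m^3n + 120m^2    [combine like terms]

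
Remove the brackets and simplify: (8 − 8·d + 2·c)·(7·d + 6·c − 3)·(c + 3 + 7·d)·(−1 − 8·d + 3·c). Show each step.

−872·c·d − 706·c·d^2 + 142·c^2·d + 504·d − 968·d^2 − 2744·d^3 + 228·c^2 + 222·c^3 − 318·c + 72 + 1176·c·d^3 − 1282·c^2·d^2 + 3136·d^4 + 54·c^3·d + 36·c^4

(8 − 8·d + 2·c)·(7·d + 6·c − 3)·(c + 3 + 7·d)·(−1 − 8·d + 3·c)
= (56·d + 48·c − 24 − 56·d^2 − 48·c·d + 24·d + 14·c·d + 12·c^2 − 6·c)·(c + 3 + 7·d)·(−1 − 8·d + 3·c)    [distributive law]
= (80·d + 42·c − 24 − 56·d^2 − 34·c·d + 12·c^2)·(c + 3 + 7·d)·(−1 − 8·d + 3·c)    [combine like terms]
= (80·c·d + 240·d + 560·d^2 + 42·c^2 + 126·c + 294·c·d − 24·c − 72 − 168·d − 56·c·d^2 − 168·d^2 − 392·d^3 − 34·c^2·d − 102·c·d − 238·c·d^2 + 12·c^3 + 36·c^2 + 84·c^2·d)·(−1 − 8·d + 3·c)    [distributive law]
= (272·c·d + 72·d + 392·d^2 + 78·c^2 + 102·c − 72 − 294·c·d^2 − 392·d^3 + 50·c^2·d + 12·c^3)·(−1 − 8·d + 3·c)    [combine like terms]
= −272·c·d − 2176·c·d^2 + 816·c^2·d − 72·d − 576·d^2 + 216·c·d − 392·d^2 − 3136·d^3 + 1176·c·d^2 − 78·c^2 − 624·c^2·d + 234·c^3 − 102·c − 816·c·d + 306·c^2 + 72 + 576·d − 216·c + 294·c·d^2 + 2352·c·d^3 − 882·c^2·d^2 + 392·d^3 + 3136·d^4 − 1176·c·d^3 − 50·c^2·d − 400·c^2·d^2 + 150·c^3·d − 12·c^3 − 96·c^3·d + 36·c^4    [distributive law]
= −872·c·d − 706·c·d^2 + 142·c^2·d + 504·d − 968·d^2 − 2744·d^3 + 228·c^2 + 222·c^3 − 318·c + 72 + 1176·c·d^3 − 1282·c^2·d^2 + 3136·d^4 + 54·c^3·d + 36·c^4    [combine like terms]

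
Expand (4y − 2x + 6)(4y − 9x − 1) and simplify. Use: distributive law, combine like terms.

(4y − 2x + 6)(4y − 9x − 1)
= 16y² − 36xy − 4y − 8xy + 18x² + 2x + 24y − 54x − 6    [distributive law]
= 16y² − 44xy + 20y + 18x² − 52x − 6    [combine like terms]

16y² − 44xy + 20y + 18x² − 52x − 6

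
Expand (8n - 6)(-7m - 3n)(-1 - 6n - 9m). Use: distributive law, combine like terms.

-358mn + 552mn^2 + 504m^2n - 84n^2 + 144n^3 - 42m - 378m^2 - 18n

(8n - 6)(-7m - 3n)(-1 - 6n - 9m)
= (-56mn - 24n^2 + 42m + 18n)(-1 - 6n - 9m)    [distributive law]
= 56mn + 336mn^2 + 504m^2n + 24n^2 + 144n^3 + 216mn^2 - 42m - 252mn - 378m^2 - 18n - 108n^2 - 162mn    [distributive law]
= -358mn + 552mn^2 + 504m^2n - 84n^2 + 144n^3 - 42m - 378m^2 - 18n    [combine like terms]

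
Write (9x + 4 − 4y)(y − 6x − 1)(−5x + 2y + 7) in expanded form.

(9x + 4 − 4y)(y − 6x − 1)(−5x + 2y + 7)
= (9xy − 54x^2 − 9x + 4y − 24x − 4 − 4y^2 + 24xy + 4y)(−5x + 2y + 7)    [distributive law]
= (33xy − 54x^2 − 33x + 8y − 4 − 4y^2)(−5x + 2y + 7)    [combine like terms]
= −165x^2y + 66xy^2 + 231xy + 270x^3 − 108x^2y − 378x^2 + 165x^2 − 66xy − 231x − 40xy + 16y^2 + 56y + 20x − 8y − 28 + 20xy^2 − 8y^3 − 28y^2    [distributive law]
= −273x^2y + 86xy^2 + 125xy + 270x^3 − 213x^2 − 211x − 12y^2 + 48y − 28 − 8y^3    [combine like terms]

−273x^2y + 86xy^2 + 125xy + 270x^3 − 213x^2 − 211x − 12y^2 + 48y − 28 − 8y^3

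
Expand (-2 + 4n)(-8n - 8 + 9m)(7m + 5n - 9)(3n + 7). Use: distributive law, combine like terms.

-1886mn^2 - 2860mn - 496n^3 + 2128n^2 + 1136n + 1918m - 1008 + 1386m^2n - 882m^2 - 132mn^3 - 480n^4 + 756m^2n^2

(-2 + 4n)(-8n - 8 + 9m)(7m + 5n - 9)(3n + 7)
= (16n + 16 - 18m - 32n^2 - 32n + 36mn)(7m + 5n - 9)(3n + 7)    [distributive law]
= (-16n + 16 - 18m - 32n^2 + 36mn)(7m + 5n - 9)(3n + 7)    [combine like terms]
= (-112mn - 80n^2 + 144n + 112m + 80n - 144 - 126m^2 - 90mn + 162m - 224mn^2 - 160n^3 + 288n^2 + 252m^2n + 180mn^2 - 324mn)(3n + 7)    [distributive law]
= (-526mn + 208n^2 + 224n + 274m - 144 - 126m^2 - 44mn^2 - 160n^3 + 252m^2n)(3n + 7)    [combine like terms]
= -1578mn^2 - 3682mn + 624n^3 + 1456n^2 + 672n^2 + 1568n + 822mn + 1918m - 432n - 1008 - 378m^2n - 882m^2 - 132mn^3 - 308mn^2 - 480n^4 - 1120n^3 + 756m^2n^2 + 1764m^2n    [distributive law]
= -1886mn^2 - 2860mn - 496n^3 + 2128n^2 + 1136n + 1918m - 1008 + 1386m^2n - 882m^2 - 132mn^3 - 480n^4 + 756m^2n^2    [combine like terms]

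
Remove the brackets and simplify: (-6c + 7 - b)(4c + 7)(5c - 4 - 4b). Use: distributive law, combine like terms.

(-6c + 7 - b)(4c + 7)(5c - 4 - 4b)
= (-24c^2 - 42c + 28c + 49 - 4bc - 7b)(5c - 4 - 4b)    [distributive law]
= (-24c^2 - 14c + 49 - 4bc - 7b)(5c - 4 - 4b)    [combine like terms]
= -120c^3 + 96c^2 + 96bc^2 - 70c^2 + 56c + 56bc + 245c - 196 - 196b - 20bc^2 + 16bc + 16b^2c - 35bc + 28b + 28b^2    [distributive law]
= -120c^3 + 26c^2 + 76bc^2 + 301c + 37bc - 196 - 168b + 16b^2c + 28b^2    [combine like terms]

-120c^3 + 26c^2 + 76bc^2 + 301c + 37bc - 196 - 168b + 16b^2c + 28b^2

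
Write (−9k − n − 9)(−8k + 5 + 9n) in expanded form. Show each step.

(−9k − n − 9)(−8k + 5 + 9n)
= 72k^2 − 45k − 81kn + 8kn − 5n − 9n^2 + 72k − 45 − 81n    [distributive law]
= 72k^2 + 27k − 73kn − 86n − 9n^2 − 45    [combine like terms]

72k^2 + 27k − 73kn − 86n − 9n^2 − 45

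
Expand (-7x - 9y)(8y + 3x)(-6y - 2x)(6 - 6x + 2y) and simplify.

3852xy^2 - 3268x^2y^2 - 1308xy^3 + 1752x^2y - 1668x^3y + 252x^3 - 252x^4 + 2592y^3 + 864y^4

(-7x - 9y)(8y + 3x)(-6y - 2x)(6 - 6x + 2y)
= (-56xy - 21x^2 - 72y^2 - 27xy)(-6y - 2x)(6 - 6x + 2y)    [distributive law]
= (-83xy - 21x^2 - 72y^2)(-6y - 2x)(6 - 6x + 2y)    [combine like terms]
= (498xy^2 + 166x^2y + 126x^2y + 42x^3 + 432y^3 + 144xy^2)(6 - 6x + 2y)    [distributive law]
= (642xy^2 + 292x^2y + 42x^3 + 432y^3)(6 - 6x + 2y)    [combine like terms]
= 3852xy^2 - 3852x^2y^2 + 1284xy^3 + 1752x^2y - 1752x^3y + 584x^2y^2 + 252x^3 - 252x^4 + 84x^3y + 2592y^3 - 2592xy^3 + 864y^4    [distributive law]
= 3852xy^2 - 3268x^2y^2 - 1308xy^3 + 1752x^2y - 1668x^3y + 252x^3 - 252x^4 + 2592y^3 + 864y^4    [combine like terms]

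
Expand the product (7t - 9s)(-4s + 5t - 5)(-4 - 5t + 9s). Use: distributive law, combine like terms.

-248st + 680st^2 - 837s^2t + 35t^2 - 175t^3 + 140t + 261s^2 + 324s^3 - 180s

(7t - 9s)(-4s + 5t - 5)(-4 - 5t + 9s)
= (-28st + 35t^2 - 35t + 36s^2 - 45st + 45s)(-4 - 5t + 9s)    [distributive law]
= (-73st + 35t^2 - 35t + 36s^2 + 45s)(-4 - 5t + 9s)    [combine like terms]
= 292st + 365st^2 - 657s^2t - 140t^2 - 175t^3 + 315st^2 + 140t + 175t^2 - 315st - 144s^2 - 180s^2t + 324s^3 - 180s - 225st + 405s^2    [distributive law]
= -248st + 680st^2 - 837s^2t + 35t^2 - 175t^3 + 140t + 261s^2 + 324s^3 - 180s    [combine like terms]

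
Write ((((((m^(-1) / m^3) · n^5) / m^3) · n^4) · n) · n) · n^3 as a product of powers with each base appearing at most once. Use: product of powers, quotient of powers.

((((((m^(-1) / m^3) · n^5) / m^3) · n^4) · n) · n) · n^3
= (((((m^(-4) · n^5) / m^3) · n^4) · n) · n) · n^3    [quotient of powers]
= m^(-7)·n^14    [quotient of powers; product of powers]

m^(-7)·n^14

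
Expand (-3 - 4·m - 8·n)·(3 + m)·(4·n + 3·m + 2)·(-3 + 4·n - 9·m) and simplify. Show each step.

180·n - 48·n² + 972·m·n + 333·m + 672·m² + 54 + 368·m·n² + 1240·m²·n + 513·m³ + 128·m²·n² + 312·m³·n + 108·m⁴ - 384·n³ - 128·m·n³

(-3 - 4·m - 8·n)·(3 + m)·(4·n + 3·m + 2)·(-3 + 4·n - 9·m)
= (-9 - 3·m - 12·m - 4·m² - 24·n - 8·m·n)·(4·n + 3·m + 2)·(-3 + 4·n - 9·m)    [distributive law]
= (-9 - 15·m - 4·m² - 24·n - 8·m·n)·(4·n + 3·m + 2)·(-3 + 4·n - 9·m)    [combine like terms]
= (-36·n - 27·m - 18 - 60·m·n - 45·m² - 30·m - 16·m²·n - 12·m³ - 8·m² - 96·n² - 72·m·n - 48·n - 32·m·n² - 24·m²·n - 16·m·n)·(-3 + 4·n - 9·m)    [distributive law]
= (-84·n - 57·m - 18 - 148·m·n - 53·m² - 40·m²·n - 12·m³ - 96·n² - 32·m·n²)·(-3 + 4·n - 9·m)    [combine like terms]
= 252·n - 336·n² + 756·m·n + 171·m - 228·m·n + 513·m² + 54 - 72·n + 162·m + 444·m·n - 592·m·n² + 1332·m²·n + 159·m² - 212·m²·n + 477·m³ + 120·m²·n - 160·m²·n² + 360·m³·n + 36·m³ - 48·m³·n + 108·m⁴ + 288·n² - 384·n³ + 864·m·n² + 96·m·n² - 128·m·n³ + 288·m²·n²    [distributive law]
= 180·n - 48·n² + 972·m·n + 333·m + 672·m² + 54 + 368·m·n² + 1240·m²·n + 513·m³ + 128·m²·n² + 312·m³·n + 108·m⁴ - 384·n³ - 128·m·n³    [combine like terms]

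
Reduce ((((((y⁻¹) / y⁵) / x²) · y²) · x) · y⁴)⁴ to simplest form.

((((((y⁻¹) / y⁵) / x²) · y²) · x) · y⁴)⁴
= ((((((y⁻¹) / y⁵) / x²) · y²) · x)⁴) · ((y⁴)⁴)    [power of a product]
= ((((((y⁻¹) / y⁵) / x²) · y²)⁴) · (x⁴)) · ((y⁴)⁴)    [power of a product]
= ((((((y⁻¹) / y⁵) / x²)⁴) · ((y²)⁴)) · (x⁴)) · ((y⁴)⁴)    [power of a product]
= ((((((y⁻¹) / y⁵)⁴) / ((x²)⁴)) · ((y²)⁴)) · (x⁴)) · ((y⁴)⁴)    [power of a quotient]
= ((((((y⁻¹)⁴) / ((y⁵)⁴)) / ((x²)⁴)) · ((y²)⁴)) · (x⁴)) · ((y⁴)⁴)    [power of a quotient]
= (((((y⁻⁴) / ((y⁵)⁴)) / ((x²)⁴)) · ((y²)⁴)) · (x⁴)) · ((y⁴)⁴)    [power of a power]
= ((((y⁻⁴ / y²⁰) / ((x²)⁴)) · ((y²)⁴)) · (x⁴)) · ((y⁴)⁴)    [power of a power]
= (((y⁻²⁴ / ((x²)⁴)) · ((y²)⁴)) · (x⁴)) · ((y⁴)⁴)    [quotient of powers]
= (((y⁻²⁴ / x⁸) · ((y²)⁴)) · (x⁴)) · ((y⁴)⁴)    [power of a power]
= (((y⁻²⁴ / x⁸) · y⁸) · (x⁴)) · ((y⁴)⁴)    [power of a power]
= (((y⁻²⁴ / x⁸) · y⁸) · x⁴) · y¹⁶    [power of a power]
= x⁻⁴    [quotient of powers; product of powers]

x⁻⁴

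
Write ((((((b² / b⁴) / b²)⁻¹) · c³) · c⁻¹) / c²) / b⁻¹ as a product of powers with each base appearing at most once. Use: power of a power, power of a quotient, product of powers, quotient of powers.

((((((b² / b⁴) / b²)⁻¹) · c³) · c⁻¹) / c²) / b⁻¹
= ((((((b² / b⁴)⁻¹) / ((b²)⁻¹)) · c³) · c⁻¹) / c²) / b⁻¹    [power of a quotient]
= (((((((b²)⁻¹) / ((b⁴)⁻¹)) / ((b²)⁻¹)) · c³) · c⁻¹) / c²) / b⁻¹    [power of a quotient]
= (((((b⁻² / ((b⁴)⁻¹)) / ((b²)⁻¹)) · c³) · c⁻¹) / c²) / b⁻¹    [power of a power]
= (((((b⁻² / b⁻⁴) / ((b²)⁻¹)) · c³) · c⁻¹) / c²) / b⁻¹    [power of a power]
= ((((b² / ((b²)⁻¹)) · c³) · c⁻¹) / c²) / b⁻¹    [quotient of powers]
= ((((b² / b⁻²) · c³) · c⁻¹) / c²) / b⁻¹    [power of a power]
= (((b⁴ · c³) · c⁻¹) / c²) / b⁻¹    [quotient of powers]
= b⁵    [quotient of powers; product of powers]

b⁵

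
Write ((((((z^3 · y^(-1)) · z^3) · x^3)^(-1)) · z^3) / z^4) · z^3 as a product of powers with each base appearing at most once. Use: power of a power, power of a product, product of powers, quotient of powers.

x^(-3)yz^(-4)

((((((z^3 · y^(-1)) · z^3) · x^3)^(-1)) · z^3) / z^4) · z^3
= ((((((z^3 · y^(-1)) · z^3)^(-1)) · ((x^3)^(-1))) · z^3) / z^4) · z^3    [power of a product]
= ((((((z^3 · y^(-1))^(-1)) · ((z^3)^(-1))) · ((x^3)^(-1))) · z^3) / z^4) · z^3    [power of a product]
= (((((((z^3)^(-1)) · ((y^(-1))^(-1))) · ((z^3)^(-1))) · ((x^3)^(-1))) · z^3) / z^4) · z^3    [power of a product]
= (((((z^(-3) · ((y^(-1))^(-1))) · ((z^3)^(-1))) · ((x^3)^(-1))) · z^3) / z^4) · z^3    [power of a power]
= (((((z^(-3) · y) · ((z^3)^(-1))) · ((x^3)^(-1))) · z^3) / z^4) · z^3    [power of a power]
= (((((z^(-3) · y) · z^(-3)) · ((x^3)^(-1))) · z^3) / z^4) · z^3    [power of a power]
= (((((z^(-3) · y) · z^(-3)) · x^(-3)) · z^3) / z^4) · z^3    [power of a power]
= x^(-3)yz^(-4)    [quotient of powers; product of powers]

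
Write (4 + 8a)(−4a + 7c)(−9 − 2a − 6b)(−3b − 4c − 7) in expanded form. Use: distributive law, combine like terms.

(4 + 8a)(−4a + 7c)(−9 − 2a − 6b)(−3b − 4c − 7)
= (−16a + 28c − 32a² + 56ac)(−9 − 2a − 6b)(−3b − 4c − 7)    [distributive law]
= (144a + 32a² + 96ab − 252c − 56ac − 168bc + 288a² + 64a³ + 192a²b − 504ac − 112a²c − 336abc)(−3b − 4c − 7)    [distributive law]
= (144a + 320a² + 96ab − 252c − 560ac − 168bc + 64a³ + 192a²b − 112a²c − 336abc)(−3b − 4c − 7)    [combine like terms]
= −432ab − 576ac − 1008a − 960a²b − 1280a²c − 2240a² − 288ab² − 384abc − 672ab + 756bc + 1008c² + 1764c + 1680abc + 2240ac² + 3920ac + 504b²c + 672bc² + 1176bc − 192a³b − 256a³c − 448a³ − 576a²b² − 768a²bc − 1344a²b + 336a²bc + 448a²c² + 784a²c + 1008ab²c + 1344abc² + 2352abc    [distributive law]
= −1104ab + 3344ac − 1008a − 2304a²b − 496a²c − 2240a² − 288ab² + 3648abc + 1932bc + 1008c² + 1764c + 2240ac² + 504b²c + 672bc² − 192a³b − 256a³c − 448a³ − 576a²b² − 432a²bc + 448a²c² + 1008ab²c + 1344abc²    [combine like terms]

−1104ab + 3344ac − 1008a − 2304a²b − 496a²c − 2240a² − 288ab² + 3648abc + 1932bc + 1008c² + 1764c + 2240ac² + 504b²c + 672bc² − 192a³b − 256a³c − 448a³ − 576a²b² − 432a²bc + 448a²c² + 1008ab²c + 1344abc²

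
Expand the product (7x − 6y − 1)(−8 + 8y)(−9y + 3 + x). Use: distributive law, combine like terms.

(7x − 6y − 1)(−8 + 8y)(−9y + 3 + x)
= (−56x + 56xy + 48y − 48y^2 + 8 − 8y)(−9y + 3 + x)    [distributive law]
= (−56x + 56xy + 40y − 48y^2 + 8)(−9y + 3 + x)    [combine like terms]
= 504xy − 168x − 56x^2 − 504xy^2 + 168xy + 56x^2y − 360y^2 + 120y + 40xy + 432y^3 − 144y^2 − 48xy^2 − 72y + 24 + 8x    [distributive law]
= 712xy − 160x − 56x^2 − 552xy^2 + 56x^2y − 504y^2 + 48y + 432y^3 + 24    [combine like terms]

712xy − 160x − 56x^2 − 552xy^2 + 56x^2y − 504y^2 + 48y + 432y^3 + 24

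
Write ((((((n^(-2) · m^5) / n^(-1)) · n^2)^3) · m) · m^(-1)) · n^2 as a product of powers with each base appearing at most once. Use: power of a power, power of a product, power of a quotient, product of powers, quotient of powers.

((((((n^(-2) · m^5) / n^(-1)) · n^2)^3) · m) · m^(-1)) · n^2
= ((((((n^(-2) · m^5) / n^(-1))^3) · ((n^2)^3)) · m) · m^(-1)) · n^2    [power of a product]
= ((((((n^(-2) · m^5)^3) / ((n^(-1))^3)) · ((n^2)^3)) · m) · m^(-1)) · n^2    [power of a quotient]
= (((((((n^(-2))^3) · ((m^5)^3)) / ((n^(-1))^3)) · ((n^2)^3)) · m) · m^(-1)) · n^2    [power of a product]
= (((((n^(-6) · ((m^5)^3)) / ((n^(-1))^3)) · ((n^2)^3)) · m) · m^(-1)) · n^2    [power of a power]
= (((((n^(-6) · m^15) / ((n^(-1))^3)) · ((n^2)^3)) · m) · m^(-1)) · n^2    [power of a power]
= (((((n^(-6) · m^15) / n^(-3)) · ((n^2)^3)) · m) · m^(-1)) · n^2    [power of a power]
= (((((n^(-6) · m^15) / n^(-3)) · n^6) · m) · m^(-1)) · n^2    [power of a power]
= m^15n^5    [quotient of powers; product of powers]

m^15n^5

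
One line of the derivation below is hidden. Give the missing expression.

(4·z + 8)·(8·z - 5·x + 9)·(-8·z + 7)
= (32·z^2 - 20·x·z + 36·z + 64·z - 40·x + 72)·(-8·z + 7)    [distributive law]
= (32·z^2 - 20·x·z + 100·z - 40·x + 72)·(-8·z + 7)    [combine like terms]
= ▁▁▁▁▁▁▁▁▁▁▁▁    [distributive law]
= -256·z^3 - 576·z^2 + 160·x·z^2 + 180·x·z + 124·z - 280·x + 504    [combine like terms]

Applying distributive law to the line above:

-256·z^3 + 224·z^2 + 160·x·z^2 - 140·x·z - 800·z^2 + 700·z + 320·x·z - 280·x - 576·z + 504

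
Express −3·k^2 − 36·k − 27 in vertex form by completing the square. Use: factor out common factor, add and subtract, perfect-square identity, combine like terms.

−3(k + 6)^2 + 81

−3·k^2 − 36·k − 27
= −3(k^2 + 12·k) − 27    [factor out -3 from the k-terms]
= −3(k^2 + 12·k + 36 − 36) − 27    [add and subtract 36 inside the bracket]
= −3(k + 6)^2 + 108 − 27    [perfect-square identity]
= −3(k + 6)^2 + 81    [combine constants]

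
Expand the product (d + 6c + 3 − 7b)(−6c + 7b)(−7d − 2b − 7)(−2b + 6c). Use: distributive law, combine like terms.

(d + 6c + 3 − 7b)(−6c + 7b)(−7d − 2b − 7)(−2b + 6c)
= (−6cd + 7bd − 36c^2 + 42bc − 18c + 21b + 42bc − 49b^2)(−7d − 2b − 7)(−2b + 6c)    [distributive law]
= (−6cd + 7bd − 36c^2 + 84bc − 18c + 21b − 49b^2)(−7d − 2b − 7)(−2b + 6c)    [combine like terms]
= (42cd^2 + 12bcd + 42cd − 49bd^2 − 14b^2d − 49bd + 252c^2d + 72bc^2 + 252c^2 − 588bcd − 168b^2c − 588bc + 126cd + 36bc + 126c − 147bd − 42b^2 − 147b + 343b^2d + 98b^3 + 343b^2)(−2b + 6c)    [distributive law]
= (42cd^2 − 576bcd + 168cd − 49bd^2 + 329b^2d − 196bd + 252c^2d + 72bc^2 + 252c^2 − 168b^2c − 552bc + 126c + 301b^2 − 147b + 98b^3)(−2b + 6c)    [combine like terms]
= −84bcd^2 + 252c^2d^2 + 1152b^2cd − 3456bc^2d − 336bcd + 1008c^2d + 98b^2d^2 − 294bcd^2 − 658b^3d + 1974b^2cd + 392b^2d − 1176bcd − 504bc^2d + 1512c^3d − 144b^2c^2 + 432bc^3 − 504bc^2 + 1512c^3 + 336b^3c − 1008b^2c^2 + 1104b^2c − 3312bc^2 − 252bc + 756c^2 − 602b^3 + 1806b^2c + 294b^2 − 882bc − 196b^4 + 588b^3c    [distributive law]
= −378bcd^2 + 252c^2d^2 + 3126b^2cd − 3960bc^2d − 1512bcd + 1008c^2d + 98b^2d^2 − 658b^3d + 392b^2d + 1512c^3d − 1152b^2c^2 + 432bc^3 − 3816bc^2 + 1512c^3 + 924b^3c + 2910b^2c − 1134bc + 756c^2 − 602b^3 + 294b^2 − 196b^4    [combine like terms]

−378bcd^2 + 252c^2d^2 + 3126b^2cd − 3960bc^2d − 1512bcd + 1008c^2d + 98b^2d^2 − 658b^3d + 392b^2d + 1512c^3d − 1152b^2c^2 + 432bc^3 − 3816bc^2 + 1512c^3 + 924b^3c + 2910b^2c − 1134bc + 756c^2 − 602b^3 + 294b^2 − 196b^4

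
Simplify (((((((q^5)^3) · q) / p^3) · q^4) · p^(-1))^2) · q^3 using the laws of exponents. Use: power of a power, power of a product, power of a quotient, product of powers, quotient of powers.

p^(-8)·q^43

(((((((q^5)^3) · q) / p^3) · q^4) · p^(-1))^2) · q^3
= (((((((q^5)^3) · q) / p^3) · q^4)^2) · ((p^(-1))^2)) · q^3    [power of a product]
= (((((((q^5)^3) · q) / p^3)^2) · ((q^4)^2)) · ((p^(-1))^2)) · q^3    [power of a product]
= (((((((q^5)^3) · q)^2) / ((p^3)^2)) · ((q^4)^2)) · ((p^(-1))^2)) · q^3    [power of a quotient]
= (((((((q^5)^3)^2) · (q^2)) / ((p^3)^2)) · ((q^4)^2)) · ((p^(-1))^2)) · q^3    [power of a product]
= ((((((q^5)^6) · (q^2)) / ((p^3)^2)) · ((q^4)^2)) · ((p^(-1))^2)) · q^3    [power of a power]
= ((((q^30 · (q^2)) / ((p^3)^2)) · ((q^4)^2)) · ((p^(-1))^2)) · q^3    [power of a power]
= (((q^32 / ((p^3)^2)) · ((q^4)^2)) · ((p^(-1))^2)) · q^3    [product of powers]
= (((q^32 / p^6) · ((q^4)^2)) · ((p^(-1))^2)) · q^3    [power of a power]
= (((q^32 / p^6) · q^8) · ((p^(-1))^2)) · q^3    [power of a power]
= (((q^32 / p^6) · q^8) · p^(-2)) · q^3    [power of a power]
= p^(-8)·q^43    [quotient of powers; product of powers]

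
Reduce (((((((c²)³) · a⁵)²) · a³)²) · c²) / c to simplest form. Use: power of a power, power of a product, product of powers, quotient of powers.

(((((((c²)³) · a⁵)²) · a³)²) · c²) / c
= (((((((c²)³) · a⁵)²)²) · ((a³)²)) · c²) / c    [power of a product]
= ((((((c²)³) · a⁵)⁴) · ((a³)²)) · c²) / c    [power of a power]
= ((((((c²)³)⁴) · ((a⁵)⁴)) · ((a³)²)) · c²) / c    [power of a product]
= (((((c²)¹²) · ((a⁵)⁴)) · ((a³)²)) · c²) / c    [power of a power]
= (((c²⁴ · ((a⁵)⁴)) · ((a³)²)) · c²) / c    [power of a power]
= (((c²⁴ · a²⁰) · ((a³)²)) · c²) / c    [power of a power]
= (((c²⁴ · a²⁰) · a⁶) · c²) / c    [power of a power]
= a²⁶c²⁵    [quotient of powers; product of powers]

a²⁶c²⁵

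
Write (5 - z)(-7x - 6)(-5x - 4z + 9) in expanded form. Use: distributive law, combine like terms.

175x^2 + 173xz - 165x + 174z - 270 - 35x^2z - 28xz^2 - 24z^2

(5 - z)(-7x - 6)(-5x - 4z + 9)
= (-35x - 30 + 7xz + 6z)(-5x - 4z + 9)    [distributive law]
= 175x^2 + 140xz - 315x + 150x + 120z - 270 - 35x^2z - 28xz^2 + 63xz - 30xz - 24z^2 + 54z    [distributive law]
= 175x^2 + 173xz - 165x + 174z - 270 - 35x^2z - 28xz^2 - 24z^2    [combine like terms]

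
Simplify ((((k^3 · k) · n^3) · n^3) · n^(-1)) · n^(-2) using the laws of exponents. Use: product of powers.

((((k^3 · k) · n^3) · n^3) · n^(-1)) · n^(-2)
= (((k^4 · n^3) · n^3) · n^(-1)) · n^(-2)    [product of powers]
= k^4n^3    [product of powers]

k^4n^3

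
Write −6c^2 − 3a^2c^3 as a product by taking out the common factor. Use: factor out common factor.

−6c^2 − 3a^2c^3
= 3(−2c^2 − a^2c^3)    [factor out 3]
= 3c^2(−2 − a^2c)    [factor out c^2]

3c^2(−2 − a^2c)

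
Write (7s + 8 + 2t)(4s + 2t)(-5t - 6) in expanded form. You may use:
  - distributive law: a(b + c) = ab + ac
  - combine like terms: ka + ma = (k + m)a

-140s^2t - 168s^2 - 110st^2 - 292st - 192s - 104t^2 - 96t - 20t^3

(7s + 8 + 2t)(4s + 2t)(-5t - 6)
= (28s^2 + 14st + 32s + 16t + 8st + 4t^2)(-5t - 6)    [distributive law]
= (28s^2 + 22st + 32s + 16t + 4t^2)(-5t - 6)    [combine like terms]
= -140s^2t - 168s^2 - 110st^2 - 132st - 160st - 192s - 80t^2 - 96t - 20t^3 - 24t^2    [distributive law]
= -140s^2t - 168s^2 - 110st^2 - 292st - 192s - 104t^2 - 96t - 20t^3    [combine like terms]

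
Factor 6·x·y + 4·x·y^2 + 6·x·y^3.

2·x·y(3 + 2·y + 3·y^2)

6·x·y + 4·x·y^2 + 6·x·y^3
= 2(3·x·y + 2·x·y^2 + 3·x·y^3)    [factor out 2]
= 2·x·y(3 + 2·y + 3·y^2)    [factor out x·y]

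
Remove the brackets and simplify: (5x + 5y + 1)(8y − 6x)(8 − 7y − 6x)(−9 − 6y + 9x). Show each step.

(5x + 5y + 1)(8y − 6x)(8 − 7y − 6x)(−9 − 6y + 9x)
= (40xy − 30x^2 + 40y^2 − 30xy + 8y − 6x)(8 − 7y − 6x)(−9 − 6y + 9x)    [distributive law]
= (10xy − 30x^2 + 40y^2 + 8y − 6x)(8 − 7y − 6x)(−9 − 6y + 9x)    [combine like terms]
= (80xy − 70xy^2 − 60x^2y − 240x^2 + 210x^2y + 180x^3 + 320y^2 − 280y^3 − 240xy^2 + 64y − 56y^2 − 48xy − 48x + 42xy + 36x^2)(−9 − 6y + 9x)    [distributive law]
= (74xy − 310xy^2 + 150x^2y − 204x^2 + 180x^3 + 264y^2 − 280y^3 + 64y − 48x)(−9 − 6y + 9x)    [combine like terms]
= −666xy − 444xy^2 + 666x^2y + 2790xy^2 + 1860xy^3 − 2790x^2y^2 − 1350x^2y − 900x^2y^2 + 1350x^3y + 1836x^2 + 1224x^2y − 1836x^3 − 1620x^3 − 1080x^3y + 1620x^4 − 2376y^2 − 1584y^3 + 2376xy^2 + 2520y^3 + 1680y^4 − 2520xy^3 − 576y − 384y^2 + 576xy + 432x + 288xy − 432x^2    [distributive law]
= 198xy + 4722xy^2 + 540x^2y − 660xy^3 − 3690x^2y^2 + 270x^3y + 1404x^2 − 3456x^3 + 1620x^4 − 2760y^2 + 936y^3 + 1680y^4 − 576y + 432x    [combine like terms]

198xy + 4722xy^2 + 540x^2y − 660xy^3 − 3690x^2y^2 + 270x^3y + 1404x^2 − 3456x^3 + 1620x^4 − 2760y^2 + 936y^3 + 1680y^4 − 576y + 432x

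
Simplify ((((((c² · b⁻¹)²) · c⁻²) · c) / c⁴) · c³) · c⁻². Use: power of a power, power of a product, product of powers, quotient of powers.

((((((c² · b⁻¹)²) · c⁻²) · c) / c⁴) · c³) · c⁻²
= (((((((c²)²) · ((b⁻¹)²)) · c⁻²) · c) / c⁴) · c³) · c⁻²    [power of a product]
= (((((c⁴ · ((b⁻¹)²)) · c⁻²) · c) / c⁴) · c³) · c⁻²    [power of a power]
= (((((c⁴ · b⁻²) · c⁻²) · c) / c⁴) · c³) · c⁻²    [power of a power]
= b⁻²    [quotient of powers; product of powers]

b⁻²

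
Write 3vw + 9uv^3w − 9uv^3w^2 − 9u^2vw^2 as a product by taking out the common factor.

3vw + 9uv^3w − 9uv^3w^2 − 9u^2vw^2
= 3(vw + 3uv^3w − 3uv^3w^2 − 3u^2vw^2)    [factor out 3]
= 3vw(1 + 3uv^2 − 3uv^2w − 3u^2w)    [factor out vw]

3vw(1 + 3uv^2 − 3uv^2w − 3u^2w)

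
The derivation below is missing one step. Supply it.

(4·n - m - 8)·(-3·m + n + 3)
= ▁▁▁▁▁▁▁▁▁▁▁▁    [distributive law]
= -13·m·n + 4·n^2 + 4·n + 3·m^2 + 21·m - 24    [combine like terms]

By distributive law:

-12·m·n + 4·n^2 + 12·n + 3·m^2 - m·n - 3·m + 24·m - 8·n - 24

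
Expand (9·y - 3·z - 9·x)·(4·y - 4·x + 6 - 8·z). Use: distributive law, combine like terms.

36·y² - 72·x·y + 54·y - 84·y·z + 84·x·z - 18·z + 24·z² + 36·x² - 54·x

(9·y - 3·z - 9·x)·(4·y - 4·x + 6 - 8·z)
= 36·y² - 36·x·y + 54·y - 72·y·z - 12·y·z + 12·x·z - 18·z + 24·z² - 36·x·y + 36·x² - 54·x + 72·x·z    [distributive law]
= 36·y² - 72·x·y + 54·y - 84·y·z + 84·x·z - 18·z + 24·z² + 36·x² - 54·x    [combine like terms]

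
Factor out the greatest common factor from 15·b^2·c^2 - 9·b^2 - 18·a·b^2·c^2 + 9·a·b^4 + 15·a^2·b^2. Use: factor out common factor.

3·b^2(5·c^2 - 3 - 6·a·c^2 + 3·a·b^2 + 5·a^2)

15·b^2·c^2 - 9·b^2 - 18·a·b^2·c^2 + 9·a·b^4 + 15·a^2·b^2
= 3(5·b^2·c^2 - 3·b^2 - 6·a·b^2·c^2 + 3·a·b^4 + 5·a^2·b^2)    [factor out 3]
= 3·b^2(5·c^2 - 3 - 6·a·c^2 + 3·a·b^2 + 5·a^2)    [factor out b^2]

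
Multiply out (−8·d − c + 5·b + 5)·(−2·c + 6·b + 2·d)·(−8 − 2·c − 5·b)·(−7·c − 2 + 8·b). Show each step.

980·c^2·d + 824·c·d − 2846·b·c·d + 196·c^3·d − 266·b·c^2·d − 1282·b^2·c·d − 1148·b·d + 1652·b^2·d + 1520·b^3·d − 960·c·d^2 − 256·d^2 + 864·b·d^2 − 224·c^2·d^2 − 304·b·c·d^2 + 640·b^2·d^2 − 20·c^3 − 568·c^2 − 838·b·c^2 + 28·c^4 − 186·b·c^3 + 36·b^2·c^2 + 2084·b·c + 3634·b^2·c + 1210·b^3·c − 1140·b^2 − 2820·b^3 − 1200·b^4 − 160·c + 480·b + 160·d

(−8·d − c + 5·b + 5)·(−2·c + 6·b + 2·d)·(−8 − 2·c − 5·b)·(−7·c − 2 + 8·b)
= (16·c·d − 48·b·d − 16·d^2 + 2·c^2 − 6·b·c − 2·c·d − 10·b·c + 30·b^2 + 10·b·d − 10·c + 30·b + 10·d)·(−8 − 2·c − 5·b)·(−7·c − 2 + 8·b)    [distributive law]
= (14·c·d − 38·b·d − 16·d^2 + 2·c^2 − 16·b·c + 30·b^2 − 10·c + 30·b + 10·d)·(−8 − 2·c − 5·b)·(−7·c − 2 + 8·b)    [combine like terms]
= (−112·c·d − 28·c^2·d − 70·b·c·d + 304·b·d + 76·b·c·d + 190·b^2·d + 128·d^2 + 32·c·d^2 + 80·b·d^2 − 16·c^2 − 4·c^3 − 10·b·c^2 + 128·b·c + 32·b·c^2 + 80·b^2·c − 240·b^2 − 60·b^2·c − 150·b^3 + 80·c + 20·c^2 + 50·b·c − 240·b − 60·b·c − 150·b^2 − 80·d − 20·c·d − 50·b·d)·(−7·c − 2 + 8·b)    [distributive law]
= (−132·c·d − 28·c^2·d + 6·b·c·d + 254·b·d + 190·b^2·d + 128·d^2 + 32·c·d^2 + 80·b·d^2 + 4·c^2 − 4·c^3 + 22·b·c^2 + 118·b·c + 20·b^2·c − 390·b^2 − 150·b^3 + 80·c − 240·b − 80·d)·(−7·c − 2 + 8·b)    [combine like terms]
= 924·c^2·d + 264·c·d − 1056·b·c·d + 196·c^3·d + 56·c^2·d − 224·b·c^2·d − 42·b·c^2·d − 12·b·c·d + 48·b^2·c·d − 1778·b·c·d − 508·b·d + 2032·b^2·d − 1330·b^2·c·d − 380·b^2·d + 1520·b^3·d − 896·c·d^2 − 256·d^2 + 1024·b·d^2 − 224·c^2·d^2 − 64·c·d^2 + 256·b·c·d^2 − 560·b·c·d^2 − 160·b·d^2 + 640·b^2·d^2 − 28·c^3 − 8·c^2 + 32·b·c^2 + 28·c^4 + 8·c^3 − 32·b·c^3 − 154·b·c^3 − 44·b·c^2 + 176·b^2·c^2 − 826·b·c^2 − 236·b·c + 944·b^2·c − 140·b^2·c^2 − 40·b^2·c + 160·b^3·c + 2730·b^2·c + 780·b^2 − 3120·b^3 + 1050·b^3·c + 300·b^3 − 1200·b^4 − 560·c^2 − 160·c + 640·b·c + 1680·b·c + 480·b − 1920·b^2 + 560·c·d + 160·d − 640·b·d    [distributive law]
= 980·c^2·d + 824·c·d − 2846·b·c·d + 196·c^3·d − 266·b·c^2·d − 1282·b^2·c·d − 1148·b·d + 1652·b^2·d + 1520·b^3·d − 960·c·d^2 − 256·d^2 + 864·b·d^2 − 224·c^2·d^2 − 304·b·c·d^2 + 640·b^2·d^2 − 20·c^3 − 568·c^2 − 838·b·c^2 + 28·c^4 − 186·b·c^3 + 36·b^2·c^2 + 2084·b·c + 3634·b^2·c + 1210·b^3·c − 1140·b^2 − 2820·b^3 − 1200·b^4 − 160·c + 480·b + 160·d    [combine like terms]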